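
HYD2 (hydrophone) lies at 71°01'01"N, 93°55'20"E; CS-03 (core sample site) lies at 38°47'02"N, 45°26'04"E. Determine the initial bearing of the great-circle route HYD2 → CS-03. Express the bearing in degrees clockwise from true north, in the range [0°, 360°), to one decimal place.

HYD2: φ = +71.01694°, λ = +93.92222°
CS-03: φ = +38.78389°, λ = +45.43444°
Δλ = -48.4878°
y = sin Δλ · cos φ₂ = -0.583711
x = cos φ₁ sin φ₂ − sin φ₁ cos φ₂ cos Δλ = -0.284793
θ = atan2(y, x) = -116.0077° → 243.9923° (mod 360°)

244.0°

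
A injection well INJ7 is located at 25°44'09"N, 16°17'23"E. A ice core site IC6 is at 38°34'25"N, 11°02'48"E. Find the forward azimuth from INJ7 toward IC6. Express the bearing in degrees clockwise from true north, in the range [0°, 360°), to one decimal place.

342.3°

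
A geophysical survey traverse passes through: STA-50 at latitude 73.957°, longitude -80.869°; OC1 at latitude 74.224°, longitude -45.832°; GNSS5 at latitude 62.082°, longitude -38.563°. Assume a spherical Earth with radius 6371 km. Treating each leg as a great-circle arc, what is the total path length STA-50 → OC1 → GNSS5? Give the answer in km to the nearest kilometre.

2434 km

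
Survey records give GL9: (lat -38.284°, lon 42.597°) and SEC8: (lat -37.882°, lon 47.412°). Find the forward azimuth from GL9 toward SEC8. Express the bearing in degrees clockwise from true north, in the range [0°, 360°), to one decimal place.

Δλ = 4.8150°
y = sin Δλ · cos φ₂ = 0.066251
x = cos φ₁ sin φ₂ − sin φ₁ cos φ₂ cos Δλ = 0.005290
θ = atan2(y, x) = 85.4344° → 85.4344° (mod 360°)

85.4°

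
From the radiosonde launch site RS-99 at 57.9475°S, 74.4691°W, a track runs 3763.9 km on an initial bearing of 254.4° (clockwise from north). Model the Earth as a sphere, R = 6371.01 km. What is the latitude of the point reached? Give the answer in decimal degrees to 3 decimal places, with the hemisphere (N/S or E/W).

δ = d/R = 3763.9/6371.01 = 0.590785 rad
φ₂ = arcsin(sin φ₁ cos δ + cos φ₁ sin δ cos θ)
   = arcsin(-0.84756·0.83050 + 0.53070·0.55701·-0.26892) = -51.57269°
λ₂ = λ₁ + atan2(sin θ sin δ cos φ₁, cos δ − sin φ₁ sin φ₂) = -134.14643°

51.573°S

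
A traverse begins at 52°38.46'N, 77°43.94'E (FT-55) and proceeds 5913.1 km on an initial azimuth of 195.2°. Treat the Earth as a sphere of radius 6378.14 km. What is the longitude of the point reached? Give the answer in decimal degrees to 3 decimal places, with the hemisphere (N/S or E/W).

FT-55: φ = +52.64100°, λ = +77.73233°
δ = d/R = 5913.1/6378.14 = 0.927088 rad
φ₂ = arcsin(sin φ₁ cos δ + cos φ₁ sin δ cos θ)
   = arcsin(0.79485·0.60017 + 0.60681·0.79988·-0.96502) = 0.49564°
λ₂ = λ₁ + atan2(sin θ sin δ cos φ₁, cos δ − sin φ₁ sin φ₂) = 65.62600°

65.626°E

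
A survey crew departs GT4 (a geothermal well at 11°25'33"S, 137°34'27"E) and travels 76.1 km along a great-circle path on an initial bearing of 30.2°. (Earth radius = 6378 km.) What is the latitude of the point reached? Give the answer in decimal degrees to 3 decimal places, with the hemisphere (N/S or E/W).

GT4: φ = -11.42583°, λ = +137.57417°
δ = d/R = 76.1/6378 = 0.011932 rad
φ₂ = arcsin(sin φ₁ cos δ + cos φ₁ sin δ cos θ)
   = arcsin(-0.19810·0.99993 + 0.98018·0.01193·0.86427) = -10.83478°
λ₂ = λ₁ + atan2(sin θ sin δ cos φ₁, cos δ − sin φ₁ sin φ₂) = 137.92428°

10.835°S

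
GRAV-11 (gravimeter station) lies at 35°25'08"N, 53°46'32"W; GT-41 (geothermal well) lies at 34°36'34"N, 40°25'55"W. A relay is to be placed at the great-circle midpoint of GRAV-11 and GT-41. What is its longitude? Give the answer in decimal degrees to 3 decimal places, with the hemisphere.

47.071°W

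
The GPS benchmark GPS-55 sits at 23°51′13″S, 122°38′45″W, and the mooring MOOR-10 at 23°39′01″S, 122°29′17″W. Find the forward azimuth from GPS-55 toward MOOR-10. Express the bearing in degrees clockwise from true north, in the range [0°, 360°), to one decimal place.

GPS-55: φ = -23.85361°, λ = -122.64583°
MOOR-10: φ = -23.65028°, λ = -122.48806°
Δλ = 0.1578°
y = sin Δλ · cos φ₂ = 0.002522
x = cos φ₁ sin φ₂ − sin φ₁ cos φ₂ cos Δλ = 0.003547
θ = atan2(y, x) = 35.4154° → 35.4154° (mod 360°)

35.4°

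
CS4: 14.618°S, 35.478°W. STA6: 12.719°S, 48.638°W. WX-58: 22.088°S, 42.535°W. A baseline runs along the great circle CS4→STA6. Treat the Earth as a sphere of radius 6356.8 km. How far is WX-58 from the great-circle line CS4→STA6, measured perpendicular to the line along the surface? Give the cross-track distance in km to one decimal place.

δ₁₃ = central angle CS4→WX-58 = 0.175034 rad  (haversine)
θ₁₃ = bearing CS4→WX-58 = 220.823°,  θ₁₂ = bearing CS4→STA6 = 276.848°
dₓₜ = R·arcsin(sin δ₁₃ · sin(θ₁₃ − θ₁₂)) = 6356.8·arcsin(0.17414·sin(-56.026°)) = -921.226 km
|dₓₜ| = 921.226 km

921.2 km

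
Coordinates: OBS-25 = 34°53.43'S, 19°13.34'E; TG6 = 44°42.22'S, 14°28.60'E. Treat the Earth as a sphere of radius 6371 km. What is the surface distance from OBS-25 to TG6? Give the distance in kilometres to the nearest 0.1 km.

OBS-25: φ = -34.89050°, λ = +19.22233°
TG6: φ = -44.70367°, λ = +14.47667°
Δφ = -9.8132°,  Δλ = -4.7457°
a = sin²(Δφ/2) + cos φ₁ cos φ₂ sin²(Δλ/2) = 0.008315
c = 2·arcsin(√a) = 0.182626 rad = 10.4637°
d = R·c = 6371 × 0.182626 = 1163.5 km

1163.5 km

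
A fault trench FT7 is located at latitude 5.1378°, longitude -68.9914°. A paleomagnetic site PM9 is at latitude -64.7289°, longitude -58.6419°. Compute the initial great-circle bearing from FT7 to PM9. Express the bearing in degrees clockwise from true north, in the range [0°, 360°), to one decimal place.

Δλ = 10.3495°
y = sin Δλ · cos φ₂ = 0.076694
x = cos φ₁ sin φ₂ − sin φ₁ cos φ₂ cos Δλ = -0.938272
θ = atan2(y, x) = 175.3271° → 175.3271° (mod 360°)

175.3°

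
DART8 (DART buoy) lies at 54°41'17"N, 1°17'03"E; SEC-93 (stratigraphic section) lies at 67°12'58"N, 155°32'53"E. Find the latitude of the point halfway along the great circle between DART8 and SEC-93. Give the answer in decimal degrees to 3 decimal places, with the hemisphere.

80.711°N

DART8: φ = +54.68806°, λ = +1.28417°
SEC-93: φ = +67.21611°, λ = +155.54806°
Bx = cos φ₂ cos Δλ = -0.348842,  By = cos φ₂ sin Δλ = 0.168157
φₘ = atan2(sin φ₁ + sin φ₂, √((cos φ₁ + Bx)² + By²)) = 80.71117°
λₘ = λ₁ + atan2(By, cos φ₁ + Bx) = 37.55223°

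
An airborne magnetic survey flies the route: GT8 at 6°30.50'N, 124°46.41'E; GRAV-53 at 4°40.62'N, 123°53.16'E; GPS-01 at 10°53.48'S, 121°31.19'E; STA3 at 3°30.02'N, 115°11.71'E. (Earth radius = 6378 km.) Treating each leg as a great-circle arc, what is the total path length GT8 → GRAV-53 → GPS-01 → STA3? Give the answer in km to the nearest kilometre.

GT8: φ = +6.50833°, λ = +124.77350°
GRAV-53: φ = +4.67700°, λ = +123.88600°
GPS-01: φ = -10.89133°, λ = +121.51983°
STA3: φ = +3.50033°, λ = +115.19517°
GT8→GRAV-53: c = 0.035486 rad, d = 226.33 km
GRAV-53→GPS-01: c = 0.274811 rad, d = 1752.74 km
GPS-01→STA3: c = 0.274157 rad, d = 1748.57 km
Total = 226.33 + 1752.74 + 1748.57 = 3727.65 km

3728 km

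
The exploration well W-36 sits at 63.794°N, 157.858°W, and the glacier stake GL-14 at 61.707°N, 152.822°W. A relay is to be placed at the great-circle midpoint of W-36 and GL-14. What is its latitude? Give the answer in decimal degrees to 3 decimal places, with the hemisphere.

62.773°N

Bx = cos φ₂ cos Δλ = 0.472151,  By = cos φ₂ sin Δλ = 0.041607
φₘ = atan2(sin φ₁ + sin φ₂, √((cos φ₁ + Bx)² + By²)) = 62.77299°
λₘ = λ₁ + atan2(By, cos φ₁ + Bx) = -155.25089°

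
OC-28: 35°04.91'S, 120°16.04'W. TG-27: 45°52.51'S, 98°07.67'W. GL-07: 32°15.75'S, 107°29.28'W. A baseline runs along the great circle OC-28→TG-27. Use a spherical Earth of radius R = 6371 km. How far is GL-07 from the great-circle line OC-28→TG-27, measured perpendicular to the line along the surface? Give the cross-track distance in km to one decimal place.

OC-28: φ = -35.08183°, λ = -120.26733°
TG-27: φ = -45.87517°, λ = -98.12783°
GL-07: φ = -32.26250°, λ = -107.48800°
δ₁₃ = central angle OC-28→GL-07 = 0.191875 rad  (haversine)
θ₁₃ = bearing OC-28→GL-07 = 78.767°,  θ₁₂ = bearing OC-28→TG-27 = 129.562°
dₓₜ = R·arcsin(sin δ₁₃ · sin(θ₁₃ − θ₁₂)) = 6371·arcsin(0.19070·sin(-50.795°)) = -944.915 km
|dₓₜ| = 944.915 km

944.9 km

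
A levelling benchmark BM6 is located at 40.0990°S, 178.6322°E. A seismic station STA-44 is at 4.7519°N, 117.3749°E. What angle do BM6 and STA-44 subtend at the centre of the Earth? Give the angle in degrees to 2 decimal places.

Δφ = 44.8509°,  Δλ = -61.2573°
a = sin²(Δφ/2) + cos φ₁ cos φ₂ sin²(Δλ/2) = 0.343392
c = 2·arcsin(√a) = 1.252220 rad = 71.7469°

71.75°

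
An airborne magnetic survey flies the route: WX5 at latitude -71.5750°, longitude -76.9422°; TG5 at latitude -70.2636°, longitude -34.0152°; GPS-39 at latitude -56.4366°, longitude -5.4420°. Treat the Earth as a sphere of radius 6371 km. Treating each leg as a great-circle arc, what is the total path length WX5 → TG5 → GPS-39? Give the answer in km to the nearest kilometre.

WX5→TG5: c = 0.240758 rad, d = 1533.87 km
TG5→GPS-39: c = 0.323013 rad, d = 2057.92 km
Total = 1533.87 + 2057.92 = 3591.78 km

3592 km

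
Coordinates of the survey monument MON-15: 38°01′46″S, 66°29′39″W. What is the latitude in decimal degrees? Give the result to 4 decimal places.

38.0294°S

38° + 1′/60 + 46″/3600 = 38 + 0.01667 + 0.01278 = 38.0294°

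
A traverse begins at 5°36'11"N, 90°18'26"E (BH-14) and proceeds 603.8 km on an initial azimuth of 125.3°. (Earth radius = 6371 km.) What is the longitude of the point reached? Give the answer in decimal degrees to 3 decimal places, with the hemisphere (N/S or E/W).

94.741°E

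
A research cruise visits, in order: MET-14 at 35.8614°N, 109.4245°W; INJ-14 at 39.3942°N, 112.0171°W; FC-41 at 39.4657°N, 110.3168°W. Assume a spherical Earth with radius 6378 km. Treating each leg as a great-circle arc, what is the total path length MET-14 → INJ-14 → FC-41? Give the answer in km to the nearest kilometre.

MET-14→INJ-14: c = 0.071309 rad, d = 454.81 km
INJ-14→FC-41: c = 0.022955 rad, d = 146.41 km
Total = 454.81 + 146.41 = 601.22 km

601 km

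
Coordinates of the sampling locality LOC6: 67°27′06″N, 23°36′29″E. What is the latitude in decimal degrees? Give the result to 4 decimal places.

67° + 27′/60 + 6″/3600 = 67 + 0.45000 + 0.00167 = 67.4517°

67.4517°N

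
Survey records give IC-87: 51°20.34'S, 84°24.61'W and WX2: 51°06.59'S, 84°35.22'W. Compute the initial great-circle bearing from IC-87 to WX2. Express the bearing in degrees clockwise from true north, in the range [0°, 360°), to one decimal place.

IC-87: φ = -51.33900°, λ = -84.41017°
WX2: φ = -51.10983°, λ = -84.58700°
Δλ = -0.1768°
y = sin Δλ · cos φ₂ = -0.001938
x = cos φ₁ sin φ₂ − sin φ₁ cos φ₂ cos Δλ = 0.003997
θ = atan2(y, x) = -25.8613° → 334.1387° (mod 360°)

334.1°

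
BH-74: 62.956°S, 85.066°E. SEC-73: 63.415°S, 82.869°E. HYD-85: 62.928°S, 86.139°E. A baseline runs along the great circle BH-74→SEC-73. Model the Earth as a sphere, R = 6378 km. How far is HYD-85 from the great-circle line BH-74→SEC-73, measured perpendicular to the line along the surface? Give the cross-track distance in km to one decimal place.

δ₁₃ = central angle BH-74→HYD-85 = 0.008533 rad  (haversine)
θ₁₃ = bearing BH-74→HYD-85 = 87.195°,  θ₁₂ = bearing BH-74→SEC-73 = 244.172°
dₓₜ = R·arcsin(sin δ₁₃ · sin(θ₁₃ − θ₁₂)) = 6378·arcsin(0.00853·sin(-156.977°)) = -21.284 km
|dₓₜ| = 21.284 km

21.3 km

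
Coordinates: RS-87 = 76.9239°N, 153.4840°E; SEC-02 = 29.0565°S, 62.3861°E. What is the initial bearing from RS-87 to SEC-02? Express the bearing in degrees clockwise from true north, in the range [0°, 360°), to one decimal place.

Δλ = -91.0979°
y = sin Δλ · cos φ₂ = -0.873981
x = cos φ₁ sin φ₂ − sin φ₁ cos φ₂ cos Δλ = -0.093566
θ = atan2(y, x) = -96.1106° → 263.8894° (mod 360°)

263.9°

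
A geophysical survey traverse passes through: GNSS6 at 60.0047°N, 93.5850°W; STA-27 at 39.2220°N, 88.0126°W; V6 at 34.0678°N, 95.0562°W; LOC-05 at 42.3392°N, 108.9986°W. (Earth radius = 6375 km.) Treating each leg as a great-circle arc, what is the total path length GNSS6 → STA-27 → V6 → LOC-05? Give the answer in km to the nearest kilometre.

4720 km

GNSS6→STA-27: c = 0.367850 rad, d = 2345.04 km
STA-27→V6: c = 0.133415 rad, d = 850.52 km
V6→LOC-05: c = 0.239072 rad, d = 1524.09 km
Total = 2345.04 + 850.52 + 1524.09 = 4719.65 km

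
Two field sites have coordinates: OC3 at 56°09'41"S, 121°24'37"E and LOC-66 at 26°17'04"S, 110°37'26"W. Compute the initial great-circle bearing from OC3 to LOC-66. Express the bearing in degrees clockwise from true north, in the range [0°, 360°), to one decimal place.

134.9°

OC3: φ = -56.16139°, λ = +121.41028°
LOC-66: φ = -26.28444°, λ = -110.62389°
Δλ = 127.9658°
y = sin Δλ · cos φ₂ = 0.706865
x = cos φ₁ sin φ₂ − sin φ₁ cos φ₂ cos Δλ = -0.704743
θ = atan2(y, x) = 134.9139° → 134.9139° (mod 360°)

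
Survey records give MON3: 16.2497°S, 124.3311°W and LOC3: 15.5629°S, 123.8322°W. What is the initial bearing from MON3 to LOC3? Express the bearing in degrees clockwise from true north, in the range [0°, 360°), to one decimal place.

35.0°

Δλ = 0.4989°
y = sin Δλ · cos φ₂ = 0.008388
x = cos φ₁ sin φ₂ − sin φ₁ cos φ₂ cos Δλ = 0.011976
θ = atan2(y, x) = 35.0068° → 35.0068° (mod 360°)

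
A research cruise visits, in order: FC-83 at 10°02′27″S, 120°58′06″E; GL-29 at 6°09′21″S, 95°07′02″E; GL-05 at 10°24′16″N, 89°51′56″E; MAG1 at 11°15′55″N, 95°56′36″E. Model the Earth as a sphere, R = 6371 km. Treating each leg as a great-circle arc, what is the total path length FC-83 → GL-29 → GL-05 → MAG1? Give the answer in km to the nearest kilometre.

FC-83: φ = -10.04083°, λ = +120.96833°
GL-29: φ = -6.15583°, λ = +95.11722°
GL-05: φ = +10.40444°, λ = +89.86556°
MAG1: φ = +11.26528°, λ = +95.94333°
FC-83→GL-29: c = 0.451639 rad, d = 2877.39 km
GL-29→GL-05: c = 0.303101 rad, d = 1931.06 km
GL-05→MAG1: c = 0.105261 rad, d = 670.62 km
Total = 2877.39 + 1931.06 + 670.62 = 5479.07 km

5479 km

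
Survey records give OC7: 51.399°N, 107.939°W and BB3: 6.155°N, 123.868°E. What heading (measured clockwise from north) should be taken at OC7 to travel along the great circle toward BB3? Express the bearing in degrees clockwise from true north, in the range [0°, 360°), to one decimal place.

Δλ = -128.1930°
y = sin Δλ · cos φ₂ = -0.781402
x = cos φ₁ sin φ₂ − sin φ₁ cos φ₂ cos Δλ = 0.547324
θ = atan2(y, x) = -54.9911° → 305.0089° (mod 360°)

305.0°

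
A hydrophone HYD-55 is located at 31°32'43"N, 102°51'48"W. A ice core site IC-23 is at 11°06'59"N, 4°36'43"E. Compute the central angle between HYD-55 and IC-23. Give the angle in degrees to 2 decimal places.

98.64°

HYD-55: φ = +31.54528°, λ = -102.86333°
IC-23: φ = +11.11639°, λ = +4.61194°
Δφ = -20.4289°,  Δλ = 107.4753°
a = sin²(Δφ/2) + cos φ₁ cos φ₂ sin²(Δλ/2) = 0.575124
c = 2·arcsin(√a) = 1.721616 rad = 98.6413°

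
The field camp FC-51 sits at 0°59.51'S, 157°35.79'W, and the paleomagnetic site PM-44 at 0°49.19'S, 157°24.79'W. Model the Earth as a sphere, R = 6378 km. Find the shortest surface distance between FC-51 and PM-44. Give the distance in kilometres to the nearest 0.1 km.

FC-51: φ = -0.99183°, λ = -157.59650°
PM-44: φ = -0.81983°, λ = -157.41317°
Δφ = 0.1720°,  Δλ = 0.1833°
a = sin²(Δφ/2) + cos φ₁ cos φ₂ sin²(Δλ/2) = 0.000005
c = 2·arcsin(√a) = 0.004387 rad = 0.2514°
d = R·c = 6378 × 0.004387 = 28.0 km

28.0 km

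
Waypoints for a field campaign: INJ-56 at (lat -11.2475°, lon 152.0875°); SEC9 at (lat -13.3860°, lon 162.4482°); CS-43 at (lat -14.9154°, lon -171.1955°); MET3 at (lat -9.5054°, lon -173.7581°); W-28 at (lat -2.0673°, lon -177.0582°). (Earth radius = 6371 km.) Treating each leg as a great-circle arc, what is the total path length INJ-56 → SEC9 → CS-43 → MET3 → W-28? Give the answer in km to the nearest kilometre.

5562 km

INJ-56→SEC9: c = 0.180544 rad, d = 1150.24 km
SEC9→CS-43: c = 0.446589 rad, d = 2845.22 km
CS-43→MET3: c = 0.104043 rad, d = 662.86 km
MET3→W-28: c = 0.141887 rad, d = 903.97 km
Total = 1150.24 + 2845.22 + 662.86 + 903.97 = 5562.28 km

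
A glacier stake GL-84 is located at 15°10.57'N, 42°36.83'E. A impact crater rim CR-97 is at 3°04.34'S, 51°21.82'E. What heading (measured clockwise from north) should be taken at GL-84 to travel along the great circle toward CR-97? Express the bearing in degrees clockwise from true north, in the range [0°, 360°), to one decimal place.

GL-84: φ = +15.17617°, λ = +42.61383°
CR-97: φ = -3.07233°, λ = +51.36367°
Δλ = 8.7498°
y = sin Δλ · cos φ₂ = 0.151902
x = cos φ₁ sin φ₂ − sin φ₁ cos φ₂ cos Δλ = -0.310097
θ = atan2(y, x) = 153.9019° → 153.9019° (mod 360°)

153.9°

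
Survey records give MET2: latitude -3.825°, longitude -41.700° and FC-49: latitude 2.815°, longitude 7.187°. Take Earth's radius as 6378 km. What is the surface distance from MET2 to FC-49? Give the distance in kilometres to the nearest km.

Δφ = 6.6400°,  Δλ = 48.8870°
a = sin²(Δφ/2) + cos φ₁ cos φ₂ sin²(Δλ/2) = 0.173993
c = 2·arcsin(√a) = 0.860559 rad = 49.3064°
d = R·c = 6378 × 0.860559 = 5488.6 km

5489 km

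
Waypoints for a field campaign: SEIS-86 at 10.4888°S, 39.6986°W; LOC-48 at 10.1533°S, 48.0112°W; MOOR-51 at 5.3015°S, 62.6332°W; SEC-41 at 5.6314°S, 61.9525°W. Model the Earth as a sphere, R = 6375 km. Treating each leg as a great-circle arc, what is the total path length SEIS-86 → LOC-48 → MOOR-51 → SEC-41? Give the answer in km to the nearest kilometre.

2694 km

SEIS-86→LOC-48: c = 0.142851 rad, d = 910.67 km
LOC-48→MOOR-51: c = 0.266598 rad, d = 1699.56 km
MOOR-51→SEC-41: c = 0.013154 rad, d = 83.85 km
Total = 910.67 + 1699.56 + 83.85 = 2694.09 km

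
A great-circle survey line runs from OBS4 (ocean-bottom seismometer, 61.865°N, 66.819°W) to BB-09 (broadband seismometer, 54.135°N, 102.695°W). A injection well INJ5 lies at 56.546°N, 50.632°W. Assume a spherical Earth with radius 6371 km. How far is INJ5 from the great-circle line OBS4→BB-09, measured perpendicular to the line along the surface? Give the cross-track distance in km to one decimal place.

569.4 km

δ₁₃ = central angle OBS4→INJ5 = 0.171155 rad  (haversine)
θ₁₃ = bearing OBS4→INJ5 = 115.539°,  θ₁₂ = bearing OBS4→BB-09 = 263.933°
dₓₜ = R·arcsin(sin δ₁₃ · sin(θ₁₃ − θ₁₂)) = 6371·arcsin(0.17032·sin(-148.395°)) = -569.428 km
|dₓₜ| = 569.428 km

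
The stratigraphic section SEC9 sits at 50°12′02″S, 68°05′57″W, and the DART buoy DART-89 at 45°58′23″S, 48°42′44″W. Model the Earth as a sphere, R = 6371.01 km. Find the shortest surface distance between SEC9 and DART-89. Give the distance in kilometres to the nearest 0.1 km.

1509.7 km

SEC9: φ = -50.20056°, λ = -68.09917°
DART-89: φ = -45.97306°, λ = -48.71222°
Δφ = 4.2275°,  Δλ = 19.3869°
a = sin²(Δφ/2) + cos φ₁ cos φ₂ sin²(Δλ/2) = 0.013973
c = 2·arcsin(√a) = 0.236967 rad = 13.5772°
d = R·c = 6371.01 × 0.236967 = 1509.7 km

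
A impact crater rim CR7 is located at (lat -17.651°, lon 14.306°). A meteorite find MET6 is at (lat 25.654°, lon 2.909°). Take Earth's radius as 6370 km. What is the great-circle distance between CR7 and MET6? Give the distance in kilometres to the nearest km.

Δφ = 43.3050°,  Δλ = -11.3970°
a = sin²(Δφ/2) + cos φ₁ cos φ₂ sin²(Δλ/2) = 0.144613
c = 2·arcsin(√a) = 0.780197 rad = 44.7020°
d = R·c = 6370 × 0.780197 = 4969.9 km

4970 km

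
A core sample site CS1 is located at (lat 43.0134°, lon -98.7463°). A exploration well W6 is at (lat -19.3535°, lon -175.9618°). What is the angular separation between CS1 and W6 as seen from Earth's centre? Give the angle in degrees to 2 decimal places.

94.21°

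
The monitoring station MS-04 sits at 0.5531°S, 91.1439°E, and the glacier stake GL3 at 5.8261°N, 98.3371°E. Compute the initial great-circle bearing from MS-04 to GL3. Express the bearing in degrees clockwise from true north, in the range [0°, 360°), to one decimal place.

Δλ = 7.1932°
y = sin Δλ · cos φ₂ = 0.124569
x = cos φ₁ sin φ₂ − sin φ₁ cos φ₂ cos Δλ = 0.111033
θ = atan2(y, x) = 48.2882° → 48.2882° (mod 360°)

48.3°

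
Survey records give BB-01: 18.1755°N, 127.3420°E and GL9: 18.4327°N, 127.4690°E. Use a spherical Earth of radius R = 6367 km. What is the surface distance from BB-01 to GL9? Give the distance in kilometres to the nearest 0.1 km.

Δφ = 0.2572°,  Δλ = 0.1270°
a = sin²(Δφ/2) + cos φ₁ cos φ₂ sin²(Δλ/2) = 0.000006
c = 2·arcsin(√a) = 0.004958 rad = 0.2841°
d = R·c = 6367 × 0.004958 = 31.6 km

31.6 km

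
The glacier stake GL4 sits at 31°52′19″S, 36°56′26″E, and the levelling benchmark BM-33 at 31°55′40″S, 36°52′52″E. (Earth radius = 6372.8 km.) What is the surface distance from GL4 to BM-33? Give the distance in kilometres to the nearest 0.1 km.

GL4: φ = -31.87194°, λ = +36.94056°
BM-33: φ = -31.92778°, λ = +36.88111°
Δφ = -0.0558°,  Δλ = -0.0594°
a = sin²(Δφ/2) + cos φ₁ cos φ₂ sin²(Δλ/2) = 0.000000
c = 2·arcsin(√a) = 0.001314 rad = 0.0753°
d = R·c = 6372.8 × 0.001314 = 8.4 km

8.4 km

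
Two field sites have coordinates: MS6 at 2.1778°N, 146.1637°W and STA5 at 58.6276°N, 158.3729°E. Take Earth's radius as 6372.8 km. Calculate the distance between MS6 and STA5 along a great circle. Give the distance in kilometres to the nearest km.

7885 km

Δφ = 56.4498°,  Δλ = -55.4634°
a = sin²(Δφ/2) + cos φ₁ cos φ₂ sin²(Δλ/2) = 0.336312
c = 2·arcsin(√a) = 1.237271 rad = 70.8904°
d = R·c = 6372.8 × 1.237271 = 7884.9 km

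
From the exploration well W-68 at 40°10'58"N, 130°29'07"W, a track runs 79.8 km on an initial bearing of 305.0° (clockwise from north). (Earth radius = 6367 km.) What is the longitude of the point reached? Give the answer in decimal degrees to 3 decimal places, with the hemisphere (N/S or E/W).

131.260°W

W-68: φ = +40.18278°, λ = -130.48528°
δ = d/R = 79.8/6367 = 0.012533 rad
φ₂ = arcsin(sin φ₁ cos δ + cos φ₁ sin δ cos θ)
   = arcsin(0.64523·0.99992 + 0.76399·0.01253·0.57358) = 40.59210°
λ₂ = λ₁ + atan2(sin θ sin δ cos φ₁, cos δ − sin φ₁ sin φ₂) = -131.25993°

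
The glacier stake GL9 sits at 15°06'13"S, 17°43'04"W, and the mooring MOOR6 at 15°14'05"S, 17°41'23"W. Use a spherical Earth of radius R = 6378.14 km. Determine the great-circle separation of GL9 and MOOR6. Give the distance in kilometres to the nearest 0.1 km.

14.9 km

GL9: φ = -15.10361°, λ = -17.71778°
MOOR6: φ = -15.23472°, λ = -17.68972°
Δφ = -0.1311°,  Δλ = 0.0281°
a = sin²(Δφ/2) + cos φ₁ cos φ₂ sin²(Δλ/2) = 0.000001
c = 2·arcsin(√a) = 0.002337 rad = 0.1339°
d = R·c = 6378.14 × 0.002337 = 14.9 km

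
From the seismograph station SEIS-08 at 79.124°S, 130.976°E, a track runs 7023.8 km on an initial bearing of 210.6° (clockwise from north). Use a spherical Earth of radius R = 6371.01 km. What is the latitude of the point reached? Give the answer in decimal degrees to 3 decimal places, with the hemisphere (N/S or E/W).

36.030°S

δ = d/R = 7023.8/6371.01 = 1.102463 rad
φ₂ = arcsin(sin φ₁ cos δ + cos φ₁ sin δ cos θ)
   = arcsin(-0.98204·0.45140 + 0.18868·0.89232·-0.86074) = -36.03026°
λ₂ = λ₁ + atan2(sin θ sin δ cos φ₁, cos δ − sin φ₁ sin φ₂) = -14.85241°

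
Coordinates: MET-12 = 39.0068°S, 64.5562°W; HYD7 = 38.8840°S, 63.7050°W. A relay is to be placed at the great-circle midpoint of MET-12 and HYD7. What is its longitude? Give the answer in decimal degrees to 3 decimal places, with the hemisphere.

64.130°W

Bx = cos φ₂ cos Δλ = 0.778333,  By = cos φ₂ sin Δλ = 0.011564
φₘ = atan2(sin φ₁ + sin φ₂, √((cos φ₁ + Bx)² + By²)) = -38.94617°
λₘ = λ₁ + atan2(By, cos φ₁ + Bx) = -64.13023°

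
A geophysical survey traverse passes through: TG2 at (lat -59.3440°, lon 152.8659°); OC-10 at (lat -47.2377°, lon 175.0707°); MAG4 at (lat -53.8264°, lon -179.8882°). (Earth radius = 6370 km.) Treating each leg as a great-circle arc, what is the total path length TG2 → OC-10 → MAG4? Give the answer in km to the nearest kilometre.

2794 km

TG2→OC-10: c = 0.310809 rad, d = 1979.85 km
OC-10→MAG4: c = 0.127795 rad, d = 814.06 km
Total = 1979.85 + 814.06 = 2793.91 km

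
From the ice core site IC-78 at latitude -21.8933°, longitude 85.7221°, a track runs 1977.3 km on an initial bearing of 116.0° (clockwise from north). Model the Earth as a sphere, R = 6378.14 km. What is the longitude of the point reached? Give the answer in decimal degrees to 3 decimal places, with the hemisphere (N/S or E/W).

103.926°E

δ = d/R = 1977.3/6378.14 = 0.310012 rad
φ₂ = arcsin(sin φ₁ cos δ + cos φ₁ sin δ cos θ)
   = arcsin(-0.37288·0.95233 + 0.92788·0.30507·-0.43837) = -28.63272°
λ₂ = λ₁ + atan2(sin θ sin δ cos φ₁, cos δ − sin φ₁ sin φ₂) = 103.92594°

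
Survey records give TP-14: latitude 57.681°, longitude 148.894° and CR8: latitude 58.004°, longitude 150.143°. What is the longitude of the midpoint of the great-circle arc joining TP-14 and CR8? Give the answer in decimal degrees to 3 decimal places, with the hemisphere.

149.516°E

Bx = cos φ₂ cos Δλ = 0.529734,  By = cos φ₂ sin Δλ = 0.011550
φₘ = atan2(sin φ₁ + sin φ₂, √((cos φ₁ + Bx)² + By²)) = 57.84403°
λₘ = λ₁ + atan2(By, cos φ₁ + Bx) = 149.51570°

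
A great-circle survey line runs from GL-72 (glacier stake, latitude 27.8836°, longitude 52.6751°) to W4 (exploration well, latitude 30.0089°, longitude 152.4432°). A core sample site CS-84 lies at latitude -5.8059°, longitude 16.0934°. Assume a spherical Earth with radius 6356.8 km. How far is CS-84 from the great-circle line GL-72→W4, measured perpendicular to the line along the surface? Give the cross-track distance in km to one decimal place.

δ₁₃ = central angle GL-72→CS-84 = 0.851537 rad  (haversine)
θ₁₃ = bearing GL-72→CS-84 = 232.012°,  θ₁₂ = bearing GL-72→W4 = 59.098°
dₓₜ = R·arcsin(sin δ₁₃ · sin(θ₁₃ − θ₁₂)) = 6356.8·arcsin(0.75229·sin(172.913°)) = 590.820 km
|dₓₜ| = 590.820 km

590.8 km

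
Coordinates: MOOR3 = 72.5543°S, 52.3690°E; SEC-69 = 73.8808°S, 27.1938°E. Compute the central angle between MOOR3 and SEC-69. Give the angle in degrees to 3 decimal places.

7.331°

Δφ = -1.3265°,  Δλ = -25.1752°
a = sin²(Δφ/2) + cos φ₁ cos φ₂ sin²(Δλ/2) = 0.004087
c = 2·arcsin(√a) = 0.127950 rad = 7.3310°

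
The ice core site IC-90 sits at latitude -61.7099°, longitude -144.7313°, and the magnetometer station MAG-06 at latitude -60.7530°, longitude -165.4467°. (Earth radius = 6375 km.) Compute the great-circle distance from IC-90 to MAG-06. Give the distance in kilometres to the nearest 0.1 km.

Δφ = 0.9569°,  Δλ = -20.7154°
a = sin²(Δφ/2) + cos φ₁ cos φ₂ sin²(Δλ/2) = 0.007555
c = 2·arcsin(√a) = 0.174057 rad = 9.9727°
d = R·c = 6375 × 0.174057 = 1109.6 km

1109.6 km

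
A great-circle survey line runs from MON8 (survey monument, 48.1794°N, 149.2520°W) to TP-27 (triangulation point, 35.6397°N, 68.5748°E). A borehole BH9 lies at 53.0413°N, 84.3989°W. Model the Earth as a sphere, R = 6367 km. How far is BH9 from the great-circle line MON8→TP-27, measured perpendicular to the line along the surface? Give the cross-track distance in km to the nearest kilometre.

4443 km

δ₁₃ = central angle MON8→BH9 = 0.698424 rad  (haversine)
θ₁₃ = bearing MON8→BH9 = 57.824°,  θ₁₂ = bearing MON8→TP-27 = 330.105°
dₓₜ = R·arcsin(sin δ₁₃ · sin(θ₁₃ − θ₁₂)) = 6367·arcsin(0.64301·sin(-272.281°)) = 4442.630 km
|dₓₜ| = 4442.630 km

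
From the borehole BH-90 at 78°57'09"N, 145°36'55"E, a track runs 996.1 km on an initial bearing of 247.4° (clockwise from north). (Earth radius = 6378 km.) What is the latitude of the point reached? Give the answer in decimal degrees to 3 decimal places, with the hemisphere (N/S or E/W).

73.349°N

BH-90: φ = +78.95250°, λ = +145.61528°
δ = d/R = 996.1/6378 = 0.156177 rad
φ₂ = arcsin(sin φ₁ cos δ + cos φ₁ sin δ cos θ)
   = arcsin(0.98147·0.98783 + 0.19162·0.15554·-0.38430) = 73.34924°
λ₂ = λ₁ + atan2(sin θ sin δ cos φ₁, cos δ − sin φ₁ sin φ₂) = 115.53892°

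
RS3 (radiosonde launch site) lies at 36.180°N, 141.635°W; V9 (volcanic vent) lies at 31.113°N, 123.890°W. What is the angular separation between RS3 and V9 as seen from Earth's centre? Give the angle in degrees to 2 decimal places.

Δφ = -5.0670°,  Δλ = 17.7450°
a = sin²(Δφ/2) + cos φ₁ cos φ₂ sin²(Δλ/2) = 0.018393
c = 2·arcsin(√a) = 0.272082 rad = 15.5892°

15.59°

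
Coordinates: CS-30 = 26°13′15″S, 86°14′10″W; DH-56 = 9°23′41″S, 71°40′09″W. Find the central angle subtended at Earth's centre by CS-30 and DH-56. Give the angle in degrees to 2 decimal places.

CS-30: φ = -26.22083°, λ = -86.23611°
DH-56: φ = -9.39472°, λ = -71.66917°
Δφ = 16.8261°,  Δλ = 14.5669°
a = sin²(Δφ/2) + cos φ₁ cos φ₂ sin²(Δλ/2) = 0.035632
c = 2·arcsin(√a) = 0.379806 rad = 21.7613°

21.76°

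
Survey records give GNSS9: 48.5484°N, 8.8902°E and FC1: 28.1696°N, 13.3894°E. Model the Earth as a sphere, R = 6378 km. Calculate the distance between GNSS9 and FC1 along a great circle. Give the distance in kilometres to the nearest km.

Δφ = -20.3788°,  Δλ = 4.4992°
a = sin²(Δφ/2) + cos φ₁ cos φ₂ sin²(Δλ/2) = 0.032194
c = 2·arcsin(√a) = 0.360806 rad = 20.6727°
d = R·c = 6378 × 0.360806 = 2301.2 km

2301 km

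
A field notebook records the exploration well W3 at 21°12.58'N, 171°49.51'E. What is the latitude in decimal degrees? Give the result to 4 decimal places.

21.2097°N

21° + 12.58′/60 = 21 + 0.20967 = 21.2097°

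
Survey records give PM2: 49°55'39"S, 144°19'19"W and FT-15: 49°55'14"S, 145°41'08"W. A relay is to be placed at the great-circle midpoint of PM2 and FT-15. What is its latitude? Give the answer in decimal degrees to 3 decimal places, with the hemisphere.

49.926°S

PM2: φ = -49.92750°, λ = -144.32194°
FT-15: φ = -49.92056°, λ = -145.68556°
Bx = cos φ₂ cos Δλ = 0.643667,  By = cos φ₂ sin Δλ = -0.015322
φₘ = atan2(sin φ₁ + sin φ₂, √((cos φ₁ + Bx)² + By²)) = -49.92603°
λₘ = λ₁ + atan2(By, cos φ₁ + Bx) = -145.00380°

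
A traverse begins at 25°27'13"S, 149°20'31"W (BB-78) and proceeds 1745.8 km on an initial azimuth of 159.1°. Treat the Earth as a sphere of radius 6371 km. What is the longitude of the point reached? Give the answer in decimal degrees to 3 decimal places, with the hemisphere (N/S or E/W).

142.109°W

BB-78: φ = -25.45361°, λ = -149.34194°
δ = d/R = 1745.8/6371 = 0.274023 rad
φ₂ = arcsin(sin φ₁ cos δ + cos φ₁ sin δ cos θ)
   = arcsin(-0.42978·0.96269 + 0.90293·0.27061·-0.93420) = -39.94174°
λ₂ = λ₁ + atan2(sin θ sin δ cos φ₁, cos δ − sin φ₁ sin φ₂) = -142.10858°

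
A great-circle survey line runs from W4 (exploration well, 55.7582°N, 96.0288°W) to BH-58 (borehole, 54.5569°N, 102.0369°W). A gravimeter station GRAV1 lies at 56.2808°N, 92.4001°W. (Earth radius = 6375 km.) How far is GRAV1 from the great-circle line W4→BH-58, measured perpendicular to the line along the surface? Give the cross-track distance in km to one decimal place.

3.5 km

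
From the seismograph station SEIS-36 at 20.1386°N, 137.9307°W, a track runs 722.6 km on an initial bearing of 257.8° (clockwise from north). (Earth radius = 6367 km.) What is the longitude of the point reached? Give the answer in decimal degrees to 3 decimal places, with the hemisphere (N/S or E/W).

144.639°W

δ = d/R = 722.6/6367 = 0.113491 rad
φ₂ = arcsin(sin φ₁ cos δ + cos φ₁ sin δ cos θ)
   = arcsin(0.34429·0.99357 + 0.93886·0.11325·-0.21132) = 18.63924°
λ₂ = λ₁ + atan2(sin θ sin δ cos φ₁, cos δ − sin φ₁ sin φ₂) = -144.63916°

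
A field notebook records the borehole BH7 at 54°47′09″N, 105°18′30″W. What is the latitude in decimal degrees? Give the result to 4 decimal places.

54.7858°N

54° + 47′/60 + 9″/3600 = 54 + 0.78333 + 0.00250 = 54.7858°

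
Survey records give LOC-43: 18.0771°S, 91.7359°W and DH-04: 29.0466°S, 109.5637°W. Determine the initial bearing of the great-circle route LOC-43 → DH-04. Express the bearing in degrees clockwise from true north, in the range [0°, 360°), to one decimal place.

232.8°

Δλ = -17.8278°
y = sin Δλ · cos φ₂ = -0.267650
x = cos φ₁ sin φ₂ − sin φ₁ cos φ₂ cos Δλ = -0.203313
θ = atan2(y, x) = -127.2210° → 232.7790° (mod 360°)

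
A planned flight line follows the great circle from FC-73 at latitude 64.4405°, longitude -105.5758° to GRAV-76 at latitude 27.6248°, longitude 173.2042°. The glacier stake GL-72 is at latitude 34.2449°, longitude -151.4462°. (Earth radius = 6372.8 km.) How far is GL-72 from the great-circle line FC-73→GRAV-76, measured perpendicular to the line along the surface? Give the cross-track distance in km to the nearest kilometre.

2130 km

δ₁₃ = central angle FC-73→GL-72 = 0.713628 rad  (haversine)
θ₁₃ = bearing FC-73→GL-72 = 245.017°,  θ₁₂ = bearing FC-73→GRAV-76 = 275.094°
dₓₜ = R·arcsin(sin δ₁₃ · sin(θ₁₃ − θ₁₂)) = 6372.8·arcsin(0.65458·sin(-30.076°)) = -2130.005 km
|dₓₜ| = 2130.005 km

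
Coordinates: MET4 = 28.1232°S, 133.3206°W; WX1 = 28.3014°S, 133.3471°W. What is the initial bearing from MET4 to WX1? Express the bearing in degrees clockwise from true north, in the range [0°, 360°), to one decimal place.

Δλ = -0.0265°
y = sin Δλ · cos φ₂ = -0.000407
x = cos φ₁ sin φ₂ − sin φ₁ cos φ₂ cos Δλ = -0.003110
θ = atan2(y, x) = -172.5406° → 187.4594° (mod 360°)

187.5°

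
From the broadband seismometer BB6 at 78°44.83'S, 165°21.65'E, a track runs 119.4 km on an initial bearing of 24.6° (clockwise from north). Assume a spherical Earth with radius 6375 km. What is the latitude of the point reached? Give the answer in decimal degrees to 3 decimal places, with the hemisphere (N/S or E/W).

77.763°S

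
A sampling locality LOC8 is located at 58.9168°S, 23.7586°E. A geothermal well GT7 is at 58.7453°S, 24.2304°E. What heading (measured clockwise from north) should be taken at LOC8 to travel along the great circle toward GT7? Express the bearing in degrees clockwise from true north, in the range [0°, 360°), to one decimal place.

Δλ = 0.4718°
y = sin Δλ · cos φ₂ = 0.004272
x = cos φ₁ sin φ₂ − sin φ₁ cos φ₂ cos Δλ = 0.002978
θ = atan2(y, x) = 55.1204° → 55.1204° (mod 360°)

55.1°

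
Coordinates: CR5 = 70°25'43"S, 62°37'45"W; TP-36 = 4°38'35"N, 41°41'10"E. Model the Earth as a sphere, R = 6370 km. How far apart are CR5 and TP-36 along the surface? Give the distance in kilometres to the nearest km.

11022 km

CR5: φ = -70.42861°, λ = -62.62917°
TP-36: φ = +4.64306°, λ = +41.68611°
Δφ = 75.0717°,  Δλ = 104.3153°
a = sin²(Δφ/2) + cos φ₁ cos φ₂ sin²(Δλ/2) = 0.579413
c = 2·arcsin(√a) = 1.730298 rad = 99.1388°
d = R·c = 6370 × 1.730298 = 11022.0 km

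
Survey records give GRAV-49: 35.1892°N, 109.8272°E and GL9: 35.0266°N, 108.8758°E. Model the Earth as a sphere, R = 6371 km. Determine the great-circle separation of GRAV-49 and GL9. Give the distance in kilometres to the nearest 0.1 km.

Δφ = -0.1626°,  Δλ = -0.9514°
a = sin²(Δφ/2) + cos φ₁ cos φ₂ sin²(Δλ/2) = 0.000048
c = 2·arcsin(√a) = 0.013877 rad = 0.7951°
d = R·c = 6371 × 0.013877 = 88.4 km

88.4 km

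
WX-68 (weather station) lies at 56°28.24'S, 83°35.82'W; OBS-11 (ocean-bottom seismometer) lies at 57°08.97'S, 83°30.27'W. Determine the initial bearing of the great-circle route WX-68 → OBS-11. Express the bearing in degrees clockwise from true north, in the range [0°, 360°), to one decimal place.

175.8°

WX-68: φ = -56.47067°, λ = -83.59700°
OBS-11: φ = -57.14950°, λ = -83.50450°
Δλ = 0.0925°
y = sin Δλ · cos φ₂ = 0.000876
x = cos φ₁ sin φ₂ − sin φ₁ cos φ₂ cos Δλ = -0.011848
θ = atan2(y, x) = 175.7727° → 175.7727° (mod 360°)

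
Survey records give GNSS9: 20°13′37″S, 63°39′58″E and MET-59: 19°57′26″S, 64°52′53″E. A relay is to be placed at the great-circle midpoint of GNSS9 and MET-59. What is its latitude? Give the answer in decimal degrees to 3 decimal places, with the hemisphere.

20.093°S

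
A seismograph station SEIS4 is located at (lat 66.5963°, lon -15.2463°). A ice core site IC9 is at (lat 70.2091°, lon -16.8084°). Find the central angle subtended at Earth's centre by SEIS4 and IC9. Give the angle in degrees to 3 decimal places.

3.658°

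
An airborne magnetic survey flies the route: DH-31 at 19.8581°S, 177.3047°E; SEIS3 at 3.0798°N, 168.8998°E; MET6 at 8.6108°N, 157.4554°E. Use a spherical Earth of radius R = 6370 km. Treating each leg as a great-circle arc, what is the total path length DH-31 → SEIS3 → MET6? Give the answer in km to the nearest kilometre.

DH-31→SEIS3: c = 0.425480 rad, d = 2710.31 km
SEIS3→MET6: c = 0.220837 rad, d = 1406.73 km
Total = 2710.31 + 1406.73 = 4117.04 km

4117 km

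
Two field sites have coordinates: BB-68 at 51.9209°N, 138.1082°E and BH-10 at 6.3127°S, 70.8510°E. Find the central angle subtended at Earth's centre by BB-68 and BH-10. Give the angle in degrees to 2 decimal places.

Δφ = -58.2336°,  Δλ = -67.2572°
a = sin²(Δφ/2) + cos φ₁ cos φ₂ sin²(Δλ/2) = 0.424783
c = 2·arcsin(√a) = 1.419789 rad = 81.3479°

81.35°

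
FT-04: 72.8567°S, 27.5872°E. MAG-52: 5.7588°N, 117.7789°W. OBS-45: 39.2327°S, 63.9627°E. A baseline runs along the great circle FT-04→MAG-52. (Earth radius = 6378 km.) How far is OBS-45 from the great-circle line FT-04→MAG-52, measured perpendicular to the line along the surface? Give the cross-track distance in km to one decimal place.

775.7 km

δ₁₃ = central angle FT-04→OBS-45 = 0.662916 rad  (haversine)
θ₁₃ = bearing FT-04→OBS-45 = 48.285°,  θ₁₂ = bearing FT-04→MAG-52 = 216.916°
dₓₜ = R·arcsin(sin δ₁₃ · sin(θ₁₃ − θ₁₂)) = 6378·arcsin(0.61542·sin(-168.631°)) = -775.676 km
|dₓₜ| = 775.676 km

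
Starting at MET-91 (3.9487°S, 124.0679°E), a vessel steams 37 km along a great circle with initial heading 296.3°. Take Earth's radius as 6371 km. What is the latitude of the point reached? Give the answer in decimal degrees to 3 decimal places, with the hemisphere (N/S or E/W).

3.801°S

δ = d/R = 37/6371 = 0.005808 rad
φ₂ = arcsin(sin φ₁ cos δ + cos φ₁ sin δ cos θ)
   = arcsin(-0.06886·0.99998 + 0.99763·0.00581·0.44307) = -3.80122°
λ₂ = λ₁ + atan2(sin θ sin δ cos φ₁, cos δ − sin φ₁ sin φ₂) = 123.76894°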